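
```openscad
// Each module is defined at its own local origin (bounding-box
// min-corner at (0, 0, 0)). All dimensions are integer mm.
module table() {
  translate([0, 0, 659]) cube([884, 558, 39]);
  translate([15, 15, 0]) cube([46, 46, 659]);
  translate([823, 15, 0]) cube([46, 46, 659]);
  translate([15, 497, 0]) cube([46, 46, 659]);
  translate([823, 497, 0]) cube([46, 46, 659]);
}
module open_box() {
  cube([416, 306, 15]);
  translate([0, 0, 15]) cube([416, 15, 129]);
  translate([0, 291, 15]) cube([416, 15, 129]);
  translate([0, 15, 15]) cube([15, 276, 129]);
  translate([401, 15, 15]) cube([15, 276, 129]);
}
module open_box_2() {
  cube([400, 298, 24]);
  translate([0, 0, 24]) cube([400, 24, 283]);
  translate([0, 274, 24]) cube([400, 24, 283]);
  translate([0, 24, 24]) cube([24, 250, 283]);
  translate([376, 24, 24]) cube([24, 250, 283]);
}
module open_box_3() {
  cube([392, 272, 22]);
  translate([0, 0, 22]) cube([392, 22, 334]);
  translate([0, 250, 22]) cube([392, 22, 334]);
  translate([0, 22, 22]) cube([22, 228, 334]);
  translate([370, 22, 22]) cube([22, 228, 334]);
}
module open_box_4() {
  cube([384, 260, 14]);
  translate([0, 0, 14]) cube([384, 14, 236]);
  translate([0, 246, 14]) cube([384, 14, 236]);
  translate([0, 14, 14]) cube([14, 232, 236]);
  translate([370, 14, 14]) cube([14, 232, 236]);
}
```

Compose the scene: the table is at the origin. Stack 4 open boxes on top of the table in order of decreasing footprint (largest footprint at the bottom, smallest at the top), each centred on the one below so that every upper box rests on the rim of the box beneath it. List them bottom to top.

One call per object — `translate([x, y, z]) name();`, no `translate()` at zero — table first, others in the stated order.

table();
translate([234, 126, 698]) open_box();
translate([242, 130, 842]) open_box_2();
translate([246, 143, 1149]) open_box_3();
translate([250, 149, 1505]) open_box_4();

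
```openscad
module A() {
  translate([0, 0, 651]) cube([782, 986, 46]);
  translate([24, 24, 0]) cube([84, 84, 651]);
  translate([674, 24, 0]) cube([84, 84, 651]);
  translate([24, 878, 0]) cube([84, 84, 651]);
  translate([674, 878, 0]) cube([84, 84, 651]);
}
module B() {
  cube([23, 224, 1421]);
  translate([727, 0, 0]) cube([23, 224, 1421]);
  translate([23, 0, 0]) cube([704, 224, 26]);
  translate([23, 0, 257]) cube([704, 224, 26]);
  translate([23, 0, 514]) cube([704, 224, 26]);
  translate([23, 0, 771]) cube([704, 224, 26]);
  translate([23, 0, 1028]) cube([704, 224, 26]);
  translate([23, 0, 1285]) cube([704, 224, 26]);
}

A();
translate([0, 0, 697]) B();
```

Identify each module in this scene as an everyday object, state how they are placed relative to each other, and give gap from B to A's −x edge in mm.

A is a table. B is a bookshelf. The bookshelf is on top of the table. The gap from the bookshelf to the table's −x edge is 0 mm.

The bookshelf's min-x is at 0; the table's min-x is 0; gap = 0 mm.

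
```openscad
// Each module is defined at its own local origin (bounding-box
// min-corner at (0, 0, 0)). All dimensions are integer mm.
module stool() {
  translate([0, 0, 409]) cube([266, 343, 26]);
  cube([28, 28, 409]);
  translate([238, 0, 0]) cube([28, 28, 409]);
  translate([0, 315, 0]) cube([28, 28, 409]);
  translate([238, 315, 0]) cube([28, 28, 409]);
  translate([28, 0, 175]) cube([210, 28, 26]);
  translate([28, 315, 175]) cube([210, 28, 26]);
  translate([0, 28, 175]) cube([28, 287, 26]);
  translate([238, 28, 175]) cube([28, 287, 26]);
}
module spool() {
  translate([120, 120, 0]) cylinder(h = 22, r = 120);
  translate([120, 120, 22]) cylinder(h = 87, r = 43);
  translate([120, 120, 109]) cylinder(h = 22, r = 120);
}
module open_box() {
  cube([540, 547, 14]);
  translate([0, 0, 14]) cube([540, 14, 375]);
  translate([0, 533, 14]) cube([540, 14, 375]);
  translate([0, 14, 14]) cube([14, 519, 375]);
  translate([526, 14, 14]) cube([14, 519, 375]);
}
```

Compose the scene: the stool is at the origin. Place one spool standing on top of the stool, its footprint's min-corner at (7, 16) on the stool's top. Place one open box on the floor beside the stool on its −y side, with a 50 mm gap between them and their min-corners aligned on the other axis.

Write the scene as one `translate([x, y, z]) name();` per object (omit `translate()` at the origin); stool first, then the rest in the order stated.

stool();
translate([7, 16, 435]) spool();
translate([0, -597, 0]) open_box();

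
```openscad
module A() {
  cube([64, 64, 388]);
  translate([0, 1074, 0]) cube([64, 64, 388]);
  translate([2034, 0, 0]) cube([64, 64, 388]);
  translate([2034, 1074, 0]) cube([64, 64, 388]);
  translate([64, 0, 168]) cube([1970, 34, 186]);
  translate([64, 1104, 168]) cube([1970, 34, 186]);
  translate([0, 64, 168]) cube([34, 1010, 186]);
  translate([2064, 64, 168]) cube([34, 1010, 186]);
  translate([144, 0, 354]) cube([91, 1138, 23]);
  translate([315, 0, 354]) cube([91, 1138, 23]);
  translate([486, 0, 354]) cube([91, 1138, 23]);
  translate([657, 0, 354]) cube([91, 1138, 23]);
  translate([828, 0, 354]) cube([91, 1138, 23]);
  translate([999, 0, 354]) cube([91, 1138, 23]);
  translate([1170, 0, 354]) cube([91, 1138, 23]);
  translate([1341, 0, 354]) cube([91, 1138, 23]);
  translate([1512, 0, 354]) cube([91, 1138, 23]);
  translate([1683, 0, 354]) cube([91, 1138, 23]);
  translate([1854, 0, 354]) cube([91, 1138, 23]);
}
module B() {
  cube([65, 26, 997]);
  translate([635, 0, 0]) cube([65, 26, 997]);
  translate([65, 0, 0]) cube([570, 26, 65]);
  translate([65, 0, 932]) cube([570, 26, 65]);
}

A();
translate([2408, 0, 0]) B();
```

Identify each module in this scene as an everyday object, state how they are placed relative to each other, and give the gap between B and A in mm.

A is a bed frame. B is a picture frame. The picture frame is on the floor beside the bed frame on its +x side. The gap between the picture frame and the bed frame is 310 mm.

The picture frame's nearest face is 310 mm from the bed frame's +x face.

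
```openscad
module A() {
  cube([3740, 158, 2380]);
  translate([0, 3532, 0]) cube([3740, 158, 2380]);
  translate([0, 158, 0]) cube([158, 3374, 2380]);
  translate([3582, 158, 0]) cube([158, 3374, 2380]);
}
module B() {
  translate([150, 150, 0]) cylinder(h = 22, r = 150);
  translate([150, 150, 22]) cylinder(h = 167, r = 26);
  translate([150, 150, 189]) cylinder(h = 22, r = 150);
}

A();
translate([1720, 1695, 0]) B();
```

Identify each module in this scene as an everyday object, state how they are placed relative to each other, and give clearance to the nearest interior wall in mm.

Clearances: x = 1562, y = 1537; minimum 1537 mm.

A is a house frame. B is a spool. The spool sits inside the house frame, centred. The clearance to the nearest interior wall is 1537 mm.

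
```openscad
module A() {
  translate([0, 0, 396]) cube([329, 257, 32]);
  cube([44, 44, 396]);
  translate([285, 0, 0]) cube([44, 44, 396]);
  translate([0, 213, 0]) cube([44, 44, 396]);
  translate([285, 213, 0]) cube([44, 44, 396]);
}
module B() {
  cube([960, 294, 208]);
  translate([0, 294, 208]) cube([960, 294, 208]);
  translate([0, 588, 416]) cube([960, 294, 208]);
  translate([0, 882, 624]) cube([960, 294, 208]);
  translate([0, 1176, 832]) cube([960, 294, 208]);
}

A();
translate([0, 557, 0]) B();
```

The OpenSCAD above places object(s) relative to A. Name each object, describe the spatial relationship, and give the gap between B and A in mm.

A is a stool. B is a staircase. The staircase is on the floor beside the stool on its +y side. The gap between the staircase and the stool is 300 mm.

The staircase's nearest face is 300 mm from the stool's +y face.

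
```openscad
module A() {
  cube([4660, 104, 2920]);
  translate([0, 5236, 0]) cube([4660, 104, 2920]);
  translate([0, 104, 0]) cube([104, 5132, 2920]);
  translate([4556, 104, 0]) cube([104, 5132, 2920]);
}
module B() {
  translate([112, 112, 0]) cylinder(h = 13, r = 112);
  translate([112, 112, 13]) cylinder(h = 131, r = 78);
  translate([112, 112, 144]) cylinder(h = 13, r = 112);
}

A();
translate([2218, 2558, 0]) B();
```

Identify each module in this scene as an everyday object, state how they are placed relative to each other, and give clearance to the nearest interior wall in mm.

A is a house frame. B is a spool. The spool sits inside the house frame, centred. The clearance to the nearest interior wall is 2114 mm.

Clearances: x = 2114, y = 2454; minimum 2114 mm.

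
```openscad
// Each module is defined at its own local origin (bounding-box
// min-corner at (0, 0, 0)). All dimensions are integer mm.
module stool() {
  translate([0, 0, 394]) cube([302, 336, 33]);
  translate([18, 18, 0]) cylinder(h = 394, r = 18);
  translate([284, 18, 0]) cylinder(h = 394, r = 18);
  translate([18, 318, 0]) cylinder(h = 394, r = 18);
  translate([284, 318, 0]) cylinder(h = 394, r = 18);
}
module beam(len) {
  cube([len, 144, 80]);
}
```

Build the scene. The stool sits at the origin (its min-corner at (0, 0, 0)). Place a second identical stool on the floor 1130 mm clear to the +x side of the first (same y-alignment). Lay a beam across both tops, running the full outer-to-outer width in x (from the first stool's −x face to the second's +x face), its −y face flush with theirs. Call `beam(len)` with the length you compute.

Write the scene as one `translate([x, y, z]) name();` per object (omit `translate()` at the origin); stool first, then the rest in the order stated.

stool();
translate([1432, 0, 0]) stool();
translate([0, 0, 427]) beam(1734);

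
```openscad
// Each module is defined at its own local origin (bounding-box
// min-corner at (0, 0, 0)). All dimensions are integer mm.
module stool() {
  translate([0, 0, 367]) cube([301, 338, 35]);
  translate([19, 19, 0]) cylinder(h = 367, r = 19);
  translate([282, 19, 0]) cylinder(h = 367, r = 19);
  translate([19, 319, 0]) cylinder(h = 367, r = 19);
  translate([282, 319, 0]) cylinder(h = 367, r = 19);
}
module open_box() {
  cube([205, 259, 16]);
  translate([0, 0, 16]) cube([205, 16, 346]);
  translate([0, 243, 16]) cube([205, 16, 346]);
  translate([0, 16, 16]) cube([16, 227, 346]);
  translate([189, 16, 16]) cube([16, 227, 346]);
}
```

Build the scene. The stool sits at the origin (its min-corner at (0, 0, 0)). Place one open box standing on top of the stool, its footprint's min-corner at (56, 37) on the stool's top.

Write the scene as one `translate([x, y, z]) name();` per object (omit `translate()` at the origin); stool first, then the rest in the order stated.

stool();
translate([56, 37, 402]) open_box();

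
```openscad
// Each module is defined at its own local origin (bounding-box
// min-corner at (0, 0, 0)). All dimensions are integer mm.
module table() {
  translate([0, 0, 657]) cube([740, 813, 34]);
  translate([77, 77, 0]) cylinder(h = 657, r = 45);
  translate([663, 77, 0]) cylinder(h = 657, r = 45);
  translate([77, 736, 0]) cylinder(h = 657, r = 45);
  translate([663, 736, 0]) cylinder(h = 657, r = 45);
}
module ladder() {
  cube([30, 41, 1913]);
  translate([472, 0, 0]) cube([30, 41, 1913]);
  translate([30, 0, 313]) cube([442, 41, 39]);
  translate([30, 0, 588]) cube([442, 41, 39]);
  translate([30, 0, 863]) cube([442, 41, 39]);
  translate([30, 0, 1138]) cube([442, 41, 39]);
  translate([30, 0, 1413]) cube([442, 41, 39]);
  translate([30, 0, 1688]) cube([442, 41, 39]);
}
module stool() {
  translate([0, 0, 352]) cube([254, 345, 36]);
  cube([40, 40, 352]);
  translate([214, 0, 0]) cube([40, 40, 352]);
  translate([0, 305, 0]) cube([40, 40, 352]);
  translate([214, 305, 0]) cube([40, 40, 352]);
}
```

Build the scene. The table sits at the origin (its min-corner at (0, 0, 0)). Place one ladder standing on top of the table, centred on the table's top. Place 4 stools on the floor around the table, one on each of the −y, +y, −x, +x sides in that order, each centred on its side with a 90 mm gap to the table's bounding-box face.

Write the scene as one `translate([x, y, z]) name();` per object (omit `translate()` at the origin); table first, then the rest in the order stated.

table();
translate([119, 386, 691]) ladder();
translate([243, -435, 0]) stool();
translate([243, 903, 0]) stool();
translate([-344, 234, 0]) stool();
translate([830, 234, 0]) stool();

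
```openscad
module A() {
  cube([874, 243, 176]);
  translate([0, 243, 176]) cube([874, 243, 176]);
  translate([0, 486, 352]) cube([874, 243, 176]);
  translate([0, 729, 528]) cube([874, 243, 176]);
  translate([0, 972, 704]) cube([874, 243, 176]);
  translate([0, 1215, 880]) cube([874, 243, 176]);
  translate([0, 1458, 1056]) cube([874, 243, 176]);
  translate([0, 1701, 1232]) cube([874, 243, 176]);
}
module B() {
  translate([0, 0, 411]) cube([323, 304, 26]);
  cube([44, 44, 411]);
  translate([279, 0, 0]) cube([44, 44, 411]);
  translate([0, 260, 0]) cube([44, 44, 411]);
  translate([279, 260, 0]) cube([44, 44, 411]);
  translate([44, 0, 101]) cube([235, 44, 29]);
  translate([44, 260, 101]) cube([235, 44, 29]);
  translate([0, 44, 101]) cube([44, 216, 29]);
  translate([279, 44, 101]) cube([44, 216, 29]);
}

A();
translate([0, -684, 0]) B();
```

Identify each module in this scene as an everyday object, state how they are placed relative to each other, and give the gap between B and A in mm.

The stool's nearest face is 380 mm from the staircase's −y face.

A is a staircase. B is a stool. The stool is on the floor beside the staircase on its −y side. The gap between the stool and the staircase is 380 mm.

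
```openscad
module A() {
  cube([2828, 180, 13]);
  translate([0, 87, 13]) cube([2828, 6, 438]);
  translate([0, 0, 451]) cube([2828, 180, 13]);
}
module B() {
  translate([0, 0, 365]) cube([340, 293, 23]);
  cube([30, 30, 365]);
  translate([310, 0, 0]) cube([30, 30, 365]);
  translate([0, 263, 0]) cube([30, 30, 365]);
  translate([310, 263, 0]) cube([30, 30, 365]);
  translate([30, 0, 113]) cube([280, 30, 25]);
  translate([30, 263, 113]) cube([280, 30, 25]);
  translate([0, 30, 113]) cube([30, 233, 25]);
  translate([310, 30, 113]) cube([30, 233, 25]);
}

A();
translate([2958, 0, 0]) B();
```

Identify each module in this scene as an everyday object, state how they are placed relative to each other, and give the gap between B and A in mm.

The stool's nearest face is 130 mm from the I-beam's +x face.

A is an I-beam. B is a stool. The stool is on the floor beside the I-beam on its +x side. The gap between the stool and the I-beam is 130 mm.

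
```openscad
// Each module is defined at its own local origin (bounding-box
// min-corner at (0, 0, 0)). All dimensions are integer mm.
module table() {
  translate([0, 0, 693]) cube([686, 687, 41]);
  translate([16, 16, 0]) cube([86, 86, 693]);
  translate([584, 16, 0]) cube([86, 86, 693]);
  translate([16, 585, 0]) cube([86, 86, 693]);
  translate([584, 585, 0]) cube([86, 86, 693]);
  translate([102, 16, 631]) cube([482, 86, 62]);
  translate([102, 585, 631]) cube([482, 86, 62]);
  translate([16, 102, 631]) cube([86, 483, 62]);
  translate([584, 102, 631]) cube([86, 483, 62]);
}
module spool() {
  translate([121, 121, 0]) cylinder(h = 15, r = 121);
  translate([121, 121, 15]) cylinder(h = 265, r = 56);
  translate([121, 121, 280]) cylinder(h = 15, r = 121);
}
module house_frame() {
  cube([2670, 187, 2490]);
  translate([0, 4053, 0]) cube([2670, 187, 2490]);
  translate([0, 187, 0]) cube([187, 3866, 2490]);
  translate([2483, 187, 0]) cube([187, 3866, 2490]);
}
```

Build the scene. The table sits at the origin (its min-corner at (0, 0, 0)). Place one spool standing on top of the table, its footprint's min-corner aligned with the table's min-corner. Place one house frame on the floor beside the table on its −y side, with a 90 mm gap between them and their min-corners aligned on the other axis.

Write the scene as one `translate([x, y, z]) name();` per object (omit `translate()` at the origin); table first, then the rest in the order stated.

table();
translate([0, 0, 734]) spool();
translate([0, -4330, 0]) house_frame();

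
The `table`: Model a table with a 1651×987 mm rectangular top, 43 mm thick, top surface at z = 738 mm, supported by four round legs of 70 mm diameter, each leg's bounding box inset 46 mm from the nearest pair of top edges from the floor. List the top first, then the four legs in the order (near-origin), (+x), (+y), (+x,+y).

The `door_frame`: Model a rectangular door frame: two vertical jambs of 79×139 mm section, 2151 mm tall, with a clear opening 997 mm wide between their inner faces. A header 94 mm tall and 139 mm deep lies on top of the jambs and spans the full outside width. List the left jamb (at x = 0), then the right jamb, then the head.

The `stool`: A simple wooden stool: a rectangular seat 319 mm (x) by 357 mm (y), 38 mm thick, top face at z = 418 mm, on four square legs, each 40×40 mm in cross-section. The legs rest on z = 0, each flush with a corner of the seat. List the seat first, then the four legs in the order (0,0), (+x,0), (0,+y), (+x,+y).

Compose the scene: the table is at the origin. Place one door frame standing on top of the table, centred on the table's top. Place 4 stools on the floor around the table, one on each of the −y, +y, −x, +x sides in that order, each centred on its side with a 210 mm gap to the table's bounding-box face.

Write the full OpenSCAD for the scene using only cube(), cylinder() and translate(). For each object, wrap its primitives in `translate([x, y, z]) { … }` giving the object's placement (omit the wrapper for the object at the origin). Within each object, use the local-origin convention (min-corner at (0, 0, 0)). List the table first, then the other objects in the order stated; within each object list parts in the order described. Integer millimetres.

translate([0, 0, 695]) cube([1651, 987, 43]);
translate([81, 81, 0]) cylinder(h = 695, r = 35);
translate([1570, 81, 0]) cylinder(h = 695, r = 35);
translate([81, 906, 0]) cylinder(h = 695, r = 35);
translate([1570, 906, 0]) cylinder(h = 695, r = 35);
translate([248, 424, 738]) {
  cube([79, 139, 2151]);
  translate([1076, 0, 0]) cube([79, 139, 2151]);
  translate([0, 0, 2151]) cube([1155, 139, 94]);
}
translate([666, -567, 0]) {
  translate([0, 0, 380]) cube([319, 357, 38]);
  cube([40, 40, 380]);
  translate([279, 0, 0]) cube([40, 40, 380]);
  translate([0, 317, 0]) cube([40, 40, 380]);
  translate([279, 317, 0]) cube([40, 40, 380]);
}
translate([666, 1197, 0]) {
  translate([0, 0, 380]) cube([319, 357, 38]);
  cube([40, 40, 380]);
  translate([279, 0, 0]) cube([40, 40, 380]);
  translate([0, 317, 0]) cube([40, 40, 380]);
  translate([279, 317, 0]) cube([40, 40, 380]);
}
translate([-529, 315, 0]) {
  translate([0, 0, 380]) cube([319, 357, 38]);
  cube([40, 40, 380]);
  translate([279, 0, 0]) cube([40, 40, 380]);
  translate([0, 317, 0]) cube([40, 40, 380]);
  translate([279, 317, 0]) cube([40, 40, 380]);
}
translate([1861, 315, 0]) {
  translate([0, 0, 380]) cube([319, 357, 38]);
  cube([40, 40, 380]);
  translate([279, 0, 0]) cube([40, 40, 380]);
  translate([0, 317, 0]) cube([40, 40, 380]);
  translate([279, 317, 0]) cube([40, 40, 380]);
}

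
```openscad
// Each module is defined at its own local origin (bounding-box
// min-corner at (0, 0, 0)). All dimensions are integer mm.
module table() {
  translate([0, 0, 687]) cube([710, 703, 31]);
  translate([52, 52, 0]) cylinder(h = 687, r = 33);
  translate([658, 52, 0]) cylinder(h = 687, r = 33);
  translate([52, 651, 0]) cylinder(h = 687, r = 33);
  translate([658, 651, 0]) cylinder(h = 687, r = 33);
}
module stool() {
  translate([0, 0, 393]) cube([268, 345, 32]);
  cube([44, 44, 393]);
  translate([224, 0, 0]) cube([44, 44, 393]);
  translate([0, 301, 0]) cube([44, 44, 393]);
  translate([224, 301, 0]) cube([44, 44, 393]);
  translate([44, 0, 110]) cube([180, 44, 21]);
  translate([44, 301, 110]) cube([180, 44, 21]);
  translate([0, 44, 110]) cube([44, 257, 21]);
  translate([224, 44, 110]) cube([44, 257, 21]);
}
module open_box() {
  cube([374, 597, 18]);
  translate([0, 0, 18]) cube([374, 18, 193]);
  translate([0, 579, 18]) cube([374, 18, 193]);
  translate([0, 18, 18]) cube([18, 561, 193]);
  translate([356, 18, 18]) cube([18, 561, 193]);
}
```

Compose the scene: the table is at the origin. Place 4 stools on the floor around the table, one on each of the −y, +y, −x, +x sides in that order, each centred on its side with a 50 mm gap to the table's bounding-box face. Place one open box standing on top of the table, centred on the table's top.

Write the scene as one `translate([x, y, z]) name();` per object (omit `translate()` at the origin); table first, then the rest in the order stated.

table();
translate([221, -395, 0]) stool();
translate([221, 753, 0]) stool();
translate([-318, 179, 0]) stool();
translate([760, 179, 0]) stool();
translate([168, 53, 718]) open_box();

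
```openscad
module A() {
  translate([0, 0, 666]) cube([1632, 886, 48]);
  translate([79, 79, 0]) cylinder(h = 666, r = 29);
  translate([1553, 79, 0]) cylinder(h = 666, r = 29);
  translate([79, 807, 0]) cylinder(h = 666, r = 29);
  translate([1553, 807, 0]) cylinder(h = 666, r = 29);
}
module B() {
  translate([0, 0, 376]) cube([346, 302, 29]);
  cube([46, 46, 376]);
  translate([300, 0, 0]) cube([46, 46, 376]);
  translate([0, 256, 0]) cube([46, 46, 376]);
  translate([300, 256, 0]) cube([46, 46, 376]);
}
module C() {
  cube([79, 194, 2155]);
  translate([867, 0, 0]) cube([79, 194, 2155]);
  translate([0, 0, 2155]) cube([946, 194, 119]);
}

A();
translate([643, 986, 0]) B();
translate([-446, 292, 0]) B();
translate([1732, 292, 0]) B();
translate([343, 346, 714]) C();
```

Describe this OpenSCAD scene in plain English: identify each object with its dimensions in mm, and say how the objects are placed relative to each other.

A is a rectangular dining table. The top is 1632×886×48 mm with its upper surface at z = 714 mm. It stands on four round legs of 58 mm diameter, each leg's bounding box inset 50 mm from the nearest pair of top edges, running from the floor to the underside of the top.

B is a four-legged stool. The seat is 346×302 mm, 29 mm thick, top at z = 405 mm. It stands on four square legs, each 46×46 mm in cross-section, from z = 0 to the seat underside, each flush with a corner of the seat.

C is a door frame. The clear opening is 788 mm wide and 2155 mm high. Two 79 mm wide jambs, 194 mm deep, stand either side of the opening from the floor to the top of the opening. A 119 mm thick head sits across the top of both jambs, spanning the full outside width of the frame.

Three stools sit around the table at the +y, −x, +x sides. The door frame is on top of the table, centred.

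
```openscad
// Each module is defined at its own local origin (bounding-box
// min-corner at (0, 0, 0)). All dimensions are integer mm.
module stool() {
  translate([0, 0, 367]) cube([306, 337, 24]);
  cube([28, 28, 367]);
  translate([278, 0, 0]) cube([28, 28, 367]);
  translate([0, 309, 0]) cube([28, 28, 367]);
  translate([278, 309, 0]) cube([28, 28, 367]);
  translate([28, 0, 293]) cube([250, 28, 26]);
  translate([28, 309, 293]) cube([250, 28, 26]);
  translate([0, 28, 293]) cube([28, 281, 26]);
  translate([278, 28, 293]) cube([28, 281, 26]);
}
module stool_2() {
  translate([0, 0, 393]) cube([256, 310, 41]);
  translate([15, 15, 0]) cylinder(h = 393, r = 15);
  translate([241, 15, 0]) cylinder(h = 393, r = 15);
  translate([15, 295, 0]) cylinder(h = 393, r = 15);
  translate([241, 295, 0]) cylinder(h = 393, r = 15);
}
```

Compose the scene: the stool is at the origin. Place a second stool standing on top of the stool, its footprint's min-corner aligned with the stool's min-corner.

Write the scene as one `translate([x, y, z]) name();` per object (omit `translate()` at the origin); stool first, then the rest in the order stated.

stool();
translate([0, 0, 391]) stool_2();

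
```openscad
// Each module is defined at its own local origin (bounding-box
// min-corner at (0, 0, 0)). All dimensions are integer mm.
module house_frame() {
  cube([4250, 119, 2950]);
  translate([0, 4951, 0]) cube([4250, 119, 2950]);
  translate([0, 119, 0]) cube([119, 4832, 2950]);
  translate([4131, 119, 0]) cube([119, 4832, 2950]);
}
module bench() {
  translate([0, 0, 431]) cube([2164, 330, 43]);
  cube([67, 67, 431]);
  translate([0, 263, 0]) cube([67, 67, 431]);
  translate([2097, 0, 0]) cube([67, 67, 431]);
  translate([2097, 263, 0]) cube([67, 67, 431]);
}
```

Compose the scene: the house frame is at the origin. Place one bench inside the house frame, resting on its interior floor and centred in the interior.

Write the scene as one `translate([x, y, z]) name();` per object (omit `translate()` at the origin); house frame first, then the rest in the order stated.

house_frame();
translate([1043, 2370, 0]) bench();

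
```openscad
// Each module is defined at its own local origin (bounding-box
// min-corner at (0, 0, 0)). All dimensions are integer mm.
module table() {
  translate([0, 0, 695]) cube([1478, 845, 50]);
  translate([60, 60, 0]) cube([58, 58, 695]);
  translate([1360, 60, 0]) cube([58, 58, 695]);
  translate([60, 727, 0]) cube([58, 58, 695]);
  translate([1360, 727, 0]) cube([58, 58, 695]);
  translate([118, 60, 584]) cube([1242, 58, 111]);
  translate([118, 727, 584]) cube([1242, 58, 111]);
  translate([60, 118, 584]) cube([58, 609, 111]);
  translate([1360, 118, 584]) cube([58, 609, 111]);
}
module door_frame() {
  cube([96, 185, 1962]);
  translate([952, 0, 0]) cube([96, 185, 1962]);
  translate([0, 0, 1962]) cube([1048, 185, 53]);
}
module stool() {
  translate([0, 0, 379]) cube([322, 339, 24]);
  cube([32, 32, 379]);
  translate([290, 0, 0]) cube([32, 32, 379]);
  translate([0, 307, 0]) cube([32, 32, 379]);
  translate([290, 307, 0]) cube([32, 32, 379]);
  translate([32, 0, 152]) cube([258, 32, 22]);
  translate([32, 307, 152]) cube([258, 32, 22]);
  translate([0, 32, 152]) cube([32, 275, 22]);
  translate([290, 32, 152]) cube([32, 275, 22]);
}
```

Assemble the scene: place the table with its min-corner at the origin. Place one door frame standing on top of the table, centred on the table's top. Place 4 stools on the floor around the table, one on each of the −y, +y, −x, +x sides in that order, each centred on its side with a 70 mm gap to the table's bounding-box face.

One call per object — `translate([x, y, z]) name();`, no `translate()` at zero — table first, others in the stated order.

table();
translate([215, 330, 745]) door_frame();
translate([578, -409, 0]) stool();
translate([578, 915, 0]) stool();
translate([-392, 253, 0]) stool();
translate([1548, 253, 0]) stool();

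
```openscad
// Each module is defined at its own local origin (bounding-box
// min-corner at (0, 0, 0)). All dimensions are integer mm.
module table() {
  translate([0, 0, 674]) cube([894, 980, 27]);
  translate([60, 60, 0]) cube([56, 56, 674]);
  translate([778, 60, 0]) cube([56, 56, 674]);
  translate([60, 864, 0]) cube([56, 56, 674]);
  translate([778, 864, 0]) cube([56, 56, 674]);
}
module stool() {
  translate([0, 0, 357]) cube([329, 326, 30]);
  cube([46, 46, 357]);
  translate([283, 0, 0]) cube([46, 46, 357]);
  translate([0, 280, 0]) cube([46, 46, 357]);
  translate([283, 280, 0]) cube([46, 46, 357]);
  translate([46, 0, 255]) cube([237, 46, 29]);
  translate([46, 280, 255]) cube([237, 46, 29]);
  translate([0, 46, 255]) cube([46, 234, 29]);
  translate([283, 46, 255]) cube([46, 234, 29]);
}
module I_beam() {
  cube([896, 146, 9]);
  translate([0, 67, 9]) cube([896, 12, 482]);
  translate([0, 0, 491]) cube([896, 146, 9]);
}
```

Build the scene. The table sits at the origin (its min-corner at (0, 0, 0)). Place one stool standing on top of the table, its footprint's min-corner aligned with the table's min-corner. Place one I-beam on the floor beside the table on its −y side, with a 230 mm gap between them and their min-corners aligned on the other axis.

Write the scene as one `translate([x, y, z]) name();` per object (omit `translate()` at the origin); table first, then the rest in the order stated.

table();
translate([0, 0, 701]) stool();
translate([0, -376, 0]) I_beam();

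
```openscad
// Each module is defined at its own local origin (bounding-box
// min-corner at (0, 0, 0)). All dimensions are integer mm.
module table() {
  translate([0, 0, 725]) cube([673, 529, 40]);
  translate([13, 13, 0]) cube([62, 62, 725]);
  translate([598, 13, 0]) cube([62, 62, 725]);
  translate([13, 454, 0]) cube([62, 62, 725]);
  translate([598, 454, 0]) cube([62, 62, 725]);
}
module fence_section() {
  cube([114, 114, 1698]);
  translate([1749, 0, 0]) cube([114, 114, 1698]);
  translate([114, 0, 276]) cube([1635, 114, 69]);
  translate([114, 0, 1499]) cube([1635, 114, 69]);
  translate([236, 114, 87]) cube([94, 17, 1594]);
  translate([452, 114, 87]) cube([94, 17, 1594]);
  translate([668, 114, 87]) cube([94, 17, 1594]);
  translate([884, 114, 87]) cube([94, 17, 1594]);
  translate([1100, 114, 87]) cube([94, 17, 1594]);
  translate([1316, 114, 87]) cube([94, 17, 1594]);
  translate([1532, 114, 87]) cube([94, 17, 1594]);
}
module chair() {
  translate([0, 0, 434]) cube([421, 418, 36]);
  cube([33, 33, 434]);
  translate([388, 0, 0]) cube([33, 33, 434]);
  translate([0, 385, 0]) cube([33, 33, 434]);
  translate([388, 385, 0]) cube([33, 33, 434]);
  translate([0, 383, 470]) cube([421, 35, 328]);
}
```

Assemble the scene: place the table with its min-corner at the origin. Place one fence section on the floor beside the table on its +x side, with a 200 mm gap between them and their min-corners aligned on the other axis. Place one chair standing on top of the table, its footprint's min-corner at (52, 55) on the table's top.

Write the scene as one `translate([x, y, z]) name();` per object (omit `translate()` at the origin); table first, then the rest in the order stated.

table();
translate([873, 0, 0]) fence_section();
translate([52, 55, 765]) chair();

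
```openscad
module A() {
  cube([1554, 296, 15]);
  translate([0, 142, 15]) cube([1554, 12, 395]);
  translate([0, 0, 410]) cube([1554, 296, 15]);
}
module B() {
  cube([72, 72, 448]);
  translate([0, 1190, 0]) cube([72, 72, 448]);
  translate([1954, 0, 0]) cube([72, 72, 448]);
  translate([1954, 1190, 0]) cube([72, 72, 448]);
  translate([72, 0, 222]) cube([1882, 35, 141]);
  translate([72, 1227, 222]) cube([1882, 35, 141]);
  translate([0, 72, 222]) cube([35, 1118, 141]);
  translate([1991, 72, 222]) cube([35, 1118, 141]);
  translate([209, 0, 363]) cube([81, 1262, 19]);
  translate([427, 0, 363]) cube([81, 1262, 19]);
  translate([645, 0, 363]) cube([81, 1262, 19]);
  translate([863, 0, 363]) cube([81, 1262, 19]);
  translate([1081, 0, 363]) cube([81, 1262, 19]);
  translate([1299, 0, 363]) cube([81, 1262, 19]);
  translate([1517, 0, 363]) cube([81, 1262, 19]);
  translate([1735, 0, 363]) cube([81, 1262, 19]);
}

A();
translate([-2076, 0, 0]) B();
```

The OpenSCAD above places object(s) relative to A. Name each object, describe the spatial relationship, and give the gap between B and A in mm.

A is an I-beam. B is a bed frame. The bed frame is on the floor beside the I-beam on its −x side. The gap between the bed frame and the I-beam is 50 mm.

The bed frame's nearest face is 50 mm from the I-beam's −x face.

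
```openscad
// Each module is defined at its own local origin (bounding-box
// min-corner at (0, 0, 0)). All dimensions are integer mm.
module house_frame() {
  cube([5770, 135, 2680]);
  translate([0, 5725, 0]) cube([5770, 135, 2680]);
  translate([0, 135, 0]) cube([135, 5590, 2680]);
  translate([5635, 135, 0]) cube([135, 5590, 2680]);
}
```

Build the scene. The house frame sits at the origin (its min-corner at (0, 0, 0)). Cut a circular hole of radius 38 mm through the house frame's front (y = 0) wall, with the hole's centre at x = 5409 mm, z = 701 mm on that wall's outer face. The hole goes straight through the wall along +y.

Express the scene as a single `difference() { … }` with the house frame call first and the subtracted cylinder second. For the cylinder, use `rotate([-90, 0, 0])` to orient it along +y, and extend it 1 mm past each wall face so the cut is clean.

difference() {
  house_frame();
  translate([5409, -1, 701]) rotate([-90, 0, 0]) cylinder(h = 137, r = 38);
}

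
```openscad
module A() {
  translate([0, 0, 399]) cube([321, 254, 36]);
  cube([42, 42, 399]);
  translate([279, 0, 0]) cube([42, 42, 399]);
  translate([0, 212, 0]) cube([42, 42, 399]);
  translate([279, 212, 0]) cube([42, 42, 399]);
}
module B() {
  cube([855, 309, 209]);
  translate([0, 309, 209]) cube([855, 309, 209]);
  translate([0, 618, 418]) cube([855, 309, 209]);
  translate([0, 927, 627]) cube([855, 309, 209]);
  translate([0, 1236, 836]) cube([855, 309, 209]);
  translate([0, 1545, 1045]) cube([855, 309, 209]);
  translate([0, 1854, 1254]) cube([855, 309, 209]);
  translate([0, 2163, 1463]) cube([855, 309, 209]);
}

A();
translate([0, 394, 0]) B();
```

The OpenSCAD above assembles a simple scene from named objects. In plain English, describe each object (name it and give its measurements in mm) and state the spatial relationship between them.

A is a simple wooden stool: a rectangular seat 321 mm (x) by 254 mm (y), 36 mm thick, top face at z = 435 mm, on four square legs, each 42×42 mm in cross-section. The legs rest on z = 0, each flush with a corner of the seat.

B is a straight staircase of 8 solid steps. Each step is 855 mm wide (x), 309 mm deep (y, the going) and 209 mm tall (the rise). The first step rests on the floor; each subsequent step sits one going further in +y and one rise higher in +z, directly behind and above the previous step with no overlap.

The staircase is on the floor beside the stool on its +y side.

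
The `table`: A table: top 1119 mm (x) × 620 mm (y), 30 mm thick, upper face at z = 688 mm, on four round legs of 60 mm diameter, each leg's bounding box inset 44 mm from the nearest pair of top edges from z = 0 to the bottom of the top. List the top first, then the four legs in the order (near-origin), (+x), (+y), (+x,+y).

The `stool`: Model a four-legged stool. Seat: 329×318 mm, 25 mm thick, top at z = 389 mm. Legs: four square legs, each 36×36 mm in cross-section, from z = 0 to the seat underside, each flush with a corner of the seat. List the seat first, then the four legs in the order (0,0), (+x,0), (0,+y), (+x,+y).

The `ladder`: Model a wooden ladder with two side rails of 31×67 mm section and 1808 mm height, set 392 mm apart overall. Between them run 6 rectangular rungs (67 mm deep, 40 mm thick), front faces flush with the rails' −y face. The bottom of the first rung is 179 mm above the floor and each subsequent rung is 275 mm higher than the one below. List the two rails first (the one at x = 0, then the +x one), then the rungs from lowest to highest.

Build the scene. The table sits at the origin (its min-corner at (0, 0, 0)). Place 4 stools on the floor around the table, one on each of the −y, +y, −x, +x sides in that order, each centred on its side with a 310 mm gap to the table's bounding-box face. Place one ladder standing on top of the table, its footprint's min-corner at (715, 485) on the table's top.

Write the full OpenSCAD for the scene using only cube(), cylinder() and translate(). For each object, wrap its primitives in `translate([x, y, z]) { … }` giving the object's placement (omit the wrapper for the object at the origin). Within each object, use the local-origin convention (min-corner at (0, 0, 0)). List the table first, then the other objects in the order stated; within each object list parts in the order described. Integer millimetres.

translate([0, 0, 658]) cube([1119, 620, 30]);
translate([74, 74, 0]) cylinder(h = 658, r = 30);
translate([1045, 74, 0]) cylinder(h = 658, r = 30);
translate([74, 546, 0]) cylinder(h = 658, r = 30);
translate([1045, 546, 0]) cylinder(h = 658, r = 30);
translate([395, -628, 0]) {
  translate([0, 0, 364]) cube([329, 318, 25]);
  cube([36, 36, 364]);
  translate([293, 0, 0]) cube([36, 36, 364]);
  translate([0, 282, 0]) cube([36, 36, 364]);
  translate([293, 282, 0]) cube([36, 36, 364]);
}
translate([395, 930, 0]) {
  translate([0, 0, 364]) cube([329, 318, 25]);
  cube([36, 36, 364]);
  translate([293, 0, 0]) cube([36, 36, 364]);
  translate([0, 282, 0]) cube([36, 36, 364]);
  translate([293, 282, 0]) cube([36, 36, 364]);
}
translate([-639, 151, 0]) {
  translate([0, 0, 364]) cube([329, 318, 25]);
  cube([36, 36, 364]);
  translate([293, 0, 0]) cube([36, 36, 364]);
  translate([0, 282, 0]) cube([36, 36, 364]);
  translate([293, 282, 0]) cube([36, 36, 364]);
}
translate([1429, 151, 0]) {
  translate([0, 0, 364]) cube([329, 318, 25]);
  cube([36, 36, 364]);
  translate([293, 0, 0]) cube([36, 36, 364]);
  translate([0, 282, 0]) cube([36, 36, 364]);
  translate([293, 282, 0]) cube([36, 36, 364]);
}
translate([715, 485, 688]) {
  cube([31, 67, 1808]);
  translate([361, 0, 0]) cube([31, 67, 1808]);
  translate([31, 0, 179]) cube([330, 67, 40]);
  translate([31, 0, 454]) cube([330, 67, 40]);
  translate([31, 0, 729]) cube([330, 67, 40]);
  translate([31, 0, 1004]) cube([330, 67, 40]);
  translate([31, 0, 1279]) cube([330, 67, 40]);
  translate([31, 0, 1554]) cube([330, 67, 40]);
}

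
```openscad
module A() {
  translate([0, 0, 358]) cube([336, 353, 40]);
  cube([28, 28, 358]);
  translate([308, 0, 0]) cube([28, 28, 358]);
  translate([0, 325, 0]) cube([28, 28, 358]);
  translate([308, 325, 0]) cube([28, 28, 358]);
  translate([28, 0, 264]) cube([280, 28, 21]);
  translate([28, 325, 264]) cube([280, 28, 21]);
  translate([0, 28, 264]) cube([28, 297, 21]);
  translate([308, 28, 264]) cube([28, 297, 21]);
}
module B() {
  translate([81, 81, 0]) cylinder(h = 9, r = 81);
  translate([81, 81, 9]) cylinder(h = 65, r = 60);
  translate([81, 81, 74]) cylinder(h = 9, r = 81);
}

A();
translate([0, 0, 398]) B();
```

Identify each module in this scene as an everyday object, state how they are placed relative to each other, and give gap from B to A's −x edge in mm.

A is a stool. B is a spool. The spool is on top of the stool. The gap from the spool to the stool's −x edge is 0 mm.

The spool's min-x is at 0; the stool's min-x is 0; gap = 0 mm.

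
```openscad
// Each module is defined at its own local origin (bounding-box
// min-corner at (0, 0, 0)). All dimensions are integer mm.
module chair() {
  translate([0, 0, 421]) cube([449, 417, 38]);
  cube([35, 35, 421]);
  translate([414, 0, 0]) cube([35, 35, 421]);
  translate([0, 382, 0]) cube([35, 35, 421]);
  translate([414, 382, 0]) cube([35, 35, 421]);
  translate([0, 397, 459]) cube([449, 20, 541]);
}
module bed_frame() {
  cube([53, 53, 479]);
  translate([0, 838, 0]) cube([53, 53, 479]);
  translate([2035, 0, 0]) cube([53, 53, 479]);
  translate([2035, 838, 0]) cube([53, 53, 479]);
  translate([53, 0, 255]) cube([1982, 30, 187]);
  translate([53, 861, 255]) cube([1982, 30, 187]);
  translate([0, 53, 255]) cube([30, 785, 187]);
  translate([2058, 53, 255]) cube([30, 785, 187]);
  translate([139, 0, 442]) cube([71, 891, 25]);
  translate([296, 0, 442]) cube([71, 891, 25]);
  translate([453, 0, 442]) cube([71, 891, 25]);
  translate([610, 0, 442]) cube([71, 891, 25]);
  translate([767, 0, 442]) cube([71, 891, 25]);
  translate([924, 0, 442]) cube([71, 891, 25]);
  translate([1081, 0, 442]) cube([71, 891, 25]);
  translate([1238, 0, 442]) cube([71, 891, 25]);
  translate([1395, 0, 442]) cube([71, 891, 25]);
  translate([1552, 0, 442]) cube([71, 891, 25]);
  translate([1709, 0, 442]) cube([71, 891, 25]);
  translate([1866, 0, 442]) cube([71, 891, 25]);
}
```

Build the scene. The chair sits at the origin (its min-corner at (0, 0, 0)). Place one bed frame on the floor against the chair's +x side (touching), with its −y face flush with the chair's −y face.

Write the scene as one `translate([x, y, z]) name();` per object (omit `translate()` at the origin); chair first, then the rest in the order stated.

chair();
translate([449, 0, 0]) bed_frame();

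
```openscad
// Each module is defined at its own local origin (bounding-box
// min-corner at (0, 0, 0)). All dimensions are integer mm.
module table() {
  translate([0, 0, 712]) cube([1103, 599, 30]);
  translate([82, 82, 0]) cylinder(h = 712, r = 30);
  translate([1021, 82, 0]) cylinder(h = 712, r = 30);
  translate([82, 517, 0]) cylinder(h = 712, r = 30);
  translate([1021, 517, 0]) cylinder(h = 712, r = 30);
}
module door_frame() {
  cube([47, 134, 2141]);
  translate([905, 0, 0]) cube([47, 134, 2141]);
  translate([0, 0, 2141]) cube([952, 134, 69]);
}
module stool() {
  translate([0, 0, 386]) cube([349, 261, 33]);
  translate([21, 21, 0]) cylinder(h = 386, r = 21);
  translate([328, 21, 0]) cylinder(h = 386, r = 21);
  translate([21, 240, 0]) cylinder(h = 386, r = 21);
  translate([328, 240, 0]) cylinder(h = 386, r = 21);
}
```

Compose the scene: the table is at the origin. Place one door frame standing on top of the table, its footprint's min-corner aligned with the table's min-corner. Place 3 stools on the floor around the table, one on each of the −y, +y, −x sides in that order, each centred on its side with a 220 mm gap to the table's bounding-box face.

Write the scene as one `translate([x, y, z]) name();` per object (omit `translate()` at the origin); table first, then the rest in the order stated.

table();
translate([0, 0, 742]) door_frame();
translate([377, -481, 0]) stool();
translate([377, 819, 0]) stool();
translate([-569, 169, 0]) stool();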